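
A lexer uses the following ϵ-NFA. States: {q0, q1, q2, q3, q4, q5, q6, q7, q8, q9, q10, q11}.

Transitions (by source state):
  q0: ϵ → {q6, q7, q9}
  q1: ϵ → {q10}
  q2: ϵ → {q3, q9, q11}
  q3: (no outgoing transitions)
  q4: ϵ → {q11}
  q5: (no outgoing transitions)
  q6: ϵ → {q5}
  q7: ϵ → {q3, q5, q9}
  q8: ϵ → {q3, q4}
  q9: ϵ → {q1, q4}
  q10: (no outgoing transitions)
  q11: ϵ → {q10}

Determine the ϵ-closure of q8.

Start with {q8}.
From q8 via ϵ: add q3, q4.
From q4 via ϵ: add q11.
From q11 via ϵ: add q10.
No new states can be added; the closed set is {q3, q4, q8, q10, q11}.

{q3, q4, q8, q10, q11}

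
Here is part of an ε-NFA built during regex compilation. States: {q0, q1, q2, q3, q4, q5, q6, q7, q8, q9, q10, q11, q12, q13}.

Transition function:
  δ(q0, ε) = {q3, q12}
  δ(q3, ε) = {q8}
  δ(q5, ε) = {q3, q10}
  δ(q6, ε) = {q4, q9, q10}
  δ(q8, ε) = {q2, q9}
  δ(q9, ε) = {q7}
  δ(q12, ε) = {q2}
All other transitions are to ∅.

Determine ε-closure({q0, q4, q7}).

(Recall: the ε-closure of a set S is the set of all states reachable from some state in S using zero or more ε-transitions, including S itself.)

{q0, q2, q3, q4, q7, q8, q9, q12}

Start with {q0, q4, q7}.
From q0 via ε: add q3, q12.
From q3 via ε: add q8.
From q12 via ε: add q2.
From q8 via ε: add q9.
No new states can be added; the closed set is {q0, q2, q3, q4, q7, q8, q9, q12}.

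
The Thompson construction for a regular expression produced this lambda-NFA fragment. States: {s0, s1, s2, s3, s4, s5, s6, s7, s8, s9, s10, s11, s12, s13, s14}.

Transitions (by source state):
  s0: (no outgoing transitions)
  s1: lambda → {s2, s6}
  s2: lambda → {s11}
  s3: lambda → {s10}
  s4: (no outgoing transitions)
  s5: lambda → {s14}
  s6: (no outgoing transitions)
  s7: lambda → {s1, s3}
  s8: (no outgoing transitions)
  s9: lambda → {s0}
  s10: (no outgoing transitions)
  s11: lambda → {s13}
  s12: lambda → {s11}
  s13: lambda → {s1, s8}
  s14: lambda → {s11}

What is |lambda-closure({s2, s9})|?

Start with {s2, s9}.
From s2 via lambda: add s11.
From s9 via lambda: add s0.
From s11 via lambda: add s13.
From s13 via lambda: add s1, s8.
From s1 via lambda: add s6.
lambda-closure = {s0, s1, s2, s6, s8, s9, s11, s13}, which has 8 states.

8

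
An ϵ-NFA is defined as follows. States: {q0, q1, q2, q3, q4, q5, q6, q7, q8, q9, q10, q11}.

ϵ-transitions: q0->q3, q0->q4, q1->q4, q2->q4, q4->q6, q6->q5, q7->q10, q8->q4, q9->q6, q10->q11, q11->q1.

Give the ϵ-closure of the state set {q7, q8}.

Start with {q7, q8}.
From q7 via ϵ: add q10.
From q8 via ϵ: add q4.
From q4 via ϵ: add q6.
From q10 via ϵ: add q11.
From q6 via ϵ: add q5.
From q11 via ϵ: add q1.
No new states can be added; the closed set is {q1, q4, q5, q6, q7, q8, q10, q11}.

{q1, q4, q5, q6, q7, q8, q10, q11}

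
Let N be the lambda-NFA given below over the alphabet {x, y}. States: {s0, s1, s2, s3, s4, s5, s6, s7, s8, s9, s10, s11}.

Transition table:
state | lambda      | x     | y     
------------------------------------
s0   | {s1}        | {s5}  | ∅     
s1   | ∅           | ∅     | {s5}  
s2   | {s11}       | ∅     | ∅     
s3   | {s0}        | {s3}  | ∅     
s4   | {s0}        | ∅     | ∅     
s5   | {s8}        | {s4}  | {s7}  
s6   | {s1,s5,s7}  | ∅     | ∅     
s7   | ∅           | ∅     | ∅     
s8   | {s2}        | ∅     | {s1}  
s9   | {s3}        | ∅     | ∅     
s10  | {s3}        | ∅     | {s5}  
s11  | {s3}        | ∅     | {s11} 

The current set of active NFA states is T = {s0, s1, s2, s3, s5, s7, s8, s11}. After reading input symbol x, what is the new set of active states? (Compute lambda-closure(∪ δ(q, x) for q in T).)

s0 on x → {s5}.
s3 on x → {s3}.
s5 on x → {s4}.
No x-transition from s1, s2, s7, s8, s11.
Union after reading x: {s3, s4, s5}.
Now take the lambda-closure:
From s3 via lambda: add s0.
From s5 via lambda: add s8.
From s0 via lambda: add s1.
From s8 via lambda: add s2.
From s2 via lambda: add s11.
No new states can be added; the closed set is {s0, s1, s2, s3, s4, s5, s8, s11}.

{s0, s1, s2, s3, s4, s5, s8, s11}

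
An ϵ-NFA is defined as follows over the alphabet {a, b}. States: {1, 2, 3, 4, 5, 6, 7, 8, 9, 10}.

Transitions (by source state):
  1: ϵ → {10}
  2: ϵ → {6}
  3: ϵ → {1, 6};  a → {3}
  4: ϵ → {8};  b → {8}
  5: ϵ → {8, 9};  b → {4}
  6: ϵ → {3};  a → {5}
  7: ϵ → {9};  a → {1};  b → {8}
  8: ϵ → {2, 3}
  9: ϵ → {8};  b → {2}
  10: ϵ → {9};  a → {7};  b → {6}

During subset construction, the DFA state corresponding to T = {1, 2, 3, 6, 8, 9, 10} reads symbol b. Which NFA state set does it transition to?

9 on b → {2}.
10 on b → {6}.
No b-transition from 1, 2, 3, 6, 8.
Union after reading b: {2, 6}.
Now take the ϵ-closure:
From 6 via ϵ: add 3.
From 3 via ϵ: add 1.
From 1 via ϵ: add 10.
From 10 via ϵ: add 9.
From 9 via ϵ: add 8.
No new states can be added; the closed set is {1, 2, 3, 6, 8, 9, 10}.

{1, 2, 3, 6, 8, 9, 10}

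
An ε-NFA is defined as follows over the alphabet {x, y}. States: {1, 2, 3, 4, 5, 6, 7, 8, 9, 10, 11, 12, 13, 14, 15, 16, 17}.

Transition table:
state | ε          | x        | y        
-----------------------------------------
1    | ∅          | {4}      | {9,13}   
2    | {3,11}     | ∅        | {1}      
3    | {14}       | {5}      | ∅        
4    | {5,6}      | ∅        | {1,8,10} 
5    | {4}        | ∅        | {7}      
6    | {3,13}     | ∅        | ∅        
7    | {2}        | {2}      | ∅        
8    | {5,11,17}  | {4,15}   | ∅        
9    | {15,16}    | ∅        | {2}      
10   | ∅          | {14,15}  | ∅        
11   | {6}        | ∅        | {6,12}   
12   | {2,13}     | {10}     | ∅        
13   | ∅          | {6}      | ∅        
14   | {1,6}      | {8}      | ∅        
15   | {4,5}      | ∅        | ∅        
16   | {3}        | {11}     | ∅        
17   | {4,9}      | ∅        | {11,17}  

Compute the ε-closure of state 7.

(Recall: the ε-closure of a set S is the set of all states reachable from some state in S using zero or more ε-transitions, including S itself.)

{1, 2, 3, 6, 7, 11, 13, 14}

Start with {7}.
From 7 via ε: add 2.
From 2 via ε: add 3, 11.
From 3 via ε: add 14.
From 11 via ε: add 6.
From 6 via ε: add 13.
From 14 via ε: add 1.
No new states can be added; the closed set is {1, 2, 3, 6, 7, 11, 13, 14}.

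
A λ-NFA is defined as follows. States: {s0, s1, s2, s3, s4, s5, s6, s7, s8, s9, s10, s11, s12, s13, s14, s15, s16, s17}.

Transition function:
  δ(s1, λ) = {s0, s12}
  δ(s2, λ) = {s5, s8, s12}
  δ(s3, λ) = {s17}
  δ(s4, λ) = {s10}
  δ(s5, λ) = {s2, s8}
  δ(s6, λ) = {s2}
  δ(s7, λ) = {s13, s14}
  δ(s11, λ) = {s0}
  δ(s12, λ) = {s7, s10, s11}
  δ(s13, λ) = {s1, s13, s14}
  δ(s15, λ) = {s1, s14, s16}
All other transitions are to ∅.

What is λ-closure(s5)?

Start with {s5}.
From s5 via λ: add s2, s8.
From s2 via λ: add s12.
From s12 via λ: add s7, s10, s11.
From s7 via λ: add s13, s14.
From s11 via λ: add s0.
From s13 via λ: add s1.
No new states can be added; the closed set is {s0, s1, s2, s5, s7, s8, s10, s11, s12, s13, s14}.

{s0, s1, s2, s5, s7, s8, s10, s11, s12, s13, s14}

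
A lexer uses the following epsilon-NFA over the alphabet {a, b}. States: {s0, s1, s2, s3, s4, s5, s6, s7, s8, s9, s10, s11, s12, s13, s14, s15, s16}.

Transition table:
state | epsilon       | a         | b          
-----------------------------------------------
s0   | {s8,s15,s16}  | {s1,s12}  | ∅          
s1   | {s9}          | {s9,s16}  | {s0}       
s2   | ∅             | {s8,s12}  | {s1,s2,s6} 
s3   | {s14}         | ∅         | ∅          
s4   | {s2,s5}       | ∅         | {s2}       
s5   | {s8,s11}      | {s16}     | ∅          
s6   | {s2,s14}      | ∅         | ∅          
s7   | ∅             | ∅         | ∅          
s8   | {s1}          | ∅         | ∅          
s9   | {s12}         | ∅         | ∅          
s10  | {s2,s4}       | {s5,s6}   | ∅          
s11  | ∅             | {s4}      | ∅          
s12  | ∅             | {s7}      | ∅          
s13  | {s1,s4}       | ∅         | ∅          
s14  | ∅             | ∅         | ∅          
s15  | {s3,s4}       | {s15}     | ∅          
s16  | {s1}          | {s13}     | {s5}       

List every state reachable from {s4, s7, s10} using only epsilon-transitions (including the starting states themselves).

{s1, s2, s4, s5, s7, s8, s9, s10, s11, s12}

Start with {s4, s7, s10}.
From s4 via epsilon: add s2, s5.
From s5 via epsilon: add s8, s11.
From s8 via epsilon: add s1.
From s1 via epsilon: add s9.
From s9 via epsilon: add s12.
No new states can be added; the closed set is {s1, s2, s4, s5, s7, s8, s9, s10, s11, s12}.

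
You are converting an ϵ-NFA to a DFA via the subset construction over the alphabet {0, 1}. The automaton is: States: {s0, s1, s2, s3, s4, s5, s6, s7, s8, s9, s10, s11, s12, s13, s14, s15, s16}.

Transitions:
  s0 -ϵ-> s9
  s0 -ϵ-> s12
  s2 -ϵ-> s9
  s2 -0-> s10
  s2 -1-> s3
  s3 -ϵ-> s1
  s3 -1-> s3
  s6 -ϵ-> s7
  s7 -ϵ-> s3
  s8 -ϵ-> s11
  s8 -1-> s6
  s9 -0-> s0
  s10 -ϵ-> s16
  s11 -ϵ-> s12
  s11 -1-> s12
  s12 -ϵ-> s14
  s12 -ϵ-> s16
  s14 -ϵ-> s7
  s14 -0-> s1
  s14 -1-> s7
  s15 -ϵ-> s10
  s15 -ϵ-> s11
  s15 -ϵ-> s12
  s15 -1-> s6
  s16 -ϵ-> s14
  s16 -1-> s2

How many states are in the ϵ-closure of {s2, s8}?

Start with {s2, s8}.
From s2 via ϵ: add s9.
From s8 via ϵ: add s11.
From s11 via ϵ: add s12.
From s12 via ϵ: add s14, s16.
From s14 via ϵ: add s7.
From s7 via ϵ: add s3.
From s3 via ϵ: add s1.
ϵ-closure = {s1, s2, s3, s7, s8, s9, s11, s12, s14, s16}, which has 10 states.

10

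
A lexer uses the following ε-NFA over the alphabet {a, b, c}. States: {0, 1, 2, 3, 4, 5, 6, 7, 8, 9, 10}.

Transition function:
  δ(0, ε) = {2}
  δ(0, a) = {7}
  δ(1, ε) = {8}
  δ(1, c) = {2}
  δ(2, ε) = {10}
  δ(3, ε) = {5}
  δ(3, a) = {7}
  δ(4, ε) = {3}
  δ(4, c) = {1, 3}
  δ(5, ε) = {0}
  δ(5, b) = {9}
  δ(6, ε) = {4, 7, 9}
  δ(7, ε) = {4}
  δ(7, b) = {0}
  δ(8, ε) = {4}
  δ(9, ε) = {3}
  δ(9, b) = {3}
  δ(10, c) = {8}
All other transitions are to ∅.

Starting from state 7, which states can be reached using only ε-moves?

Start with {7}.
From 7 via ε: add 4.
From 4 via ε: add 3.
From 3 via ε: add 5.
From 5 via ε: add 0.
From 0 via ε: add 2.
From 2 via ε: add 10.
No new states can be added; the closed set is {0, 2, 3, 4, 5, 7, 10}.

{0, 2, 3, 4, 5, 7, 10}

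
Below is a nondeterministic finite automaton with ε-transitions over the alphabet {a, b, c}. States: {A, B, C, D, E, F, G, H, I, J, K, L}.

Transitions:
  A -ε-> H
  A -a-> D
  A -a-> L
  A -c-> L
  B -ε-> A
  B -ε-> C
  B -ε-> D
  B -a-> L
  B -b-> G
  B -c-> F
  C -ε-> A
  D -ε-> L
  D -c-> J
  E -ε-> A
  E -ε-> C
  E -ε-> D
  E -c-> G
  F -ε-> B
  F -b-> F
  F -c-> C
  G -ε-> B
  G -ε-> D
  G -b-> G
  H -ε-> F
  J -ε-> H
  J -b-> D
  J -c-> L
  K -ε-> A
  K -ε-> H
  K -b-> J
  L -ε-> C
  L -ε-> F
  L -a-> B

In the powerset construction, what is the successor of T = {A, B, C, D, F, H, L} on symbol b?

{A, B, C, D, F, G, H, L}

B on b → {G}.
F on b → {F}.
No b-transition from A, C, D, H, L.
Union after reading b: {F, G}.
Now take the ε-closure:
From F via ε: add B.
From G via ε: add D.
From B via ε: add A, C.
From D via ε: add L.
From A via ε: add H.
No new states can be added; the closed set is {A, B, C, D, F, G, H, L}.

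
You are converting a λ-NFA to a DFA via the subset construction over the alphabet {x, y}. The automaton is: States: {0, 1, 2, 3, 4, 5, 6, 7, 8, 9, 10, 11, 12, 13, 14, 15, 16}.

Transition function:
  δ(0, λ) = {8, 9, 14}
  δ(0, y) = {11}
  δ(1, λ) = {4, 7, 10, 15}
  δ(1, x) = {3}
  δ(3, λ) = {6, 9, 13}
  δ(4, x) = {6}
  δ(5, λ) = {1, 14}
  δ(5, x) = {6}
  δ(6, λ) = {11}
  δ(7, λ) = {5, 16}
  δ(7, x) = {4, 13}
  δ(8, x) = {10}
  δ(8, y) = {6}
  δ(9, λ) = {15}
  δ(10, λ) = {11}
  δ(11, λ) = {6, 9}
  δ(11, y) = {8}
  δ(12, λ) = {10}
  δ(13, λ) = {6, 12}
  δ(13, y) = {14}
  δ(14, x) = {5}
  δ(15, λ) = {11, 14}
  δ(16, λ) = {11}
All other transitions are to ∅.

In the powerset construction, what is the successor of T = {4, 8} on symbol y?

8 on y → {6}.
No y-transition from 4.
Union after reading y: {6}.
Now take the λ-closure:
From 6 via λ: add 11.
From 11 via λ: add 9.
From 9 via λ: add 15.
From 15 via λ: add 14.
No new states can be added; the closed set is {6, 9, 11, 14, 15}.

{6, 9, 11, 14, 15}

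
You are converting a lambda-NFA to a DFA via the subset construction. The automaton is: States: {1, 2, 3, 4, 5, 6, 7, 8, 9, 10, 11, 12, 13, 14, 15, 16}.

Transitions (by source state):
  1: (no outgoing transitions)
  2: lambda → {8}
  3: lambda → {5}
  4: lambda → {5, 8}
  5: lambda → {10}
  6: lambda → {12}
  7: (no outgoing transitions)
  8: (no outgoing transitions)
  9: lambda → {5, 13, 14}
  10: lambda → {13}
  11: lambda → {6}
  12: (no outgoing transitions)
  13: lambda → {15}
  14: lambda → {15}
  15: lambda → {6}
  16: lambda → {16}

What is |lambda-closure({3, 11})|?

Start with {3, 11}.
From 3 via lambda: add 5.
From 11 via lambda: add 6.
From 5 via lambda: add 10.
From 6 via lambda: add 12.
From 10 via lambda: add 13.
From 13 via lambda: add 15.
lambda-closure = {3, 5, 6, 10, 11, 12, 13, 15}, which has 8 states.

8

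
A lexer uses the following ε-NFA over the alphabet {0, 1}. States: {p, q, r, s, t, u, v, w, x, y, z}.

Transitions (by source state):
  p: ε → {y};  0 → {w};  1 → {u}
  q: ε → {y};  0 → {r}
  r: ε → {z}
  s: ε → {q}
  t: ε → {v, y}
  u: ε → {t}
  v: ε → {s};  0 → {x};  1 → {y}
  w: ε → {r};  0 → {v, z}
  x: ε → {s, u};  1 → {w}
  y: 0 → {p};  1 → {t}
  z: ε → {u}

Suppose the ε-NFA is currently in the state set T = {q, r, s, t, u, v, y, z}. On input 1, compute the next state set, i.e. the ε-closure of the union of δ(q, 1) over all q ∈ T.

v on 1 → {y}.
y on 1 → {t}.
No 1-transition from q, r, s, t, u, z.
Union after reading 1: {t, y}.
Now take the ε-closure:
From t via ε: add v.
From v via ε: add s.
From s via ε: add q.
No new states can be added; the closed set is {q, s, t, v, y}.

{q, s, t, v, y}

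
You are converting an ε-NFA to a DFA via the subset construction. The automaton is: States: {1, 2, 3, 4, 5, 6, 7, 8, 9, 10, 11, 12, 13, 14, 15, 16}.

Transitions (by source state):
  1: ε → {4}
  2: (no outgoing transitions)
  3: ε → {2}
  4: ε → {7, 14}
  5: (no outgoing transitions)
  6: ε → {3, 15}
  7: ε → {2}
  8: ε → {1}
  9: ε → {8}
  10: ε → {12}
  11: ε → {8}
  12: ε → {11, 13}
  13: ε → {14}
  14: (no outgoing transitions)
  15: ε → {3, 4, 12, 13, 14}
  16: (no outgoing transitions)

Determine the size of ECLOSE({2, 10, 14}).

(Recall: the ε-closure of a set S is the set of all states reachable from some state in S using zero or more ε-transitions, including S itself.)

10

Start with {2, 10, 14}.
From 10 via ε: add 12.
From 12 via ε: add 11, 13.
From 11 via ε: add 8.
From 8 via ε: add 1.
From 1 via ε: add 4.
From 4 via ε: add 7.
ε-closure = {1, 2, 4, 7, 8, 10, 11, 12, 13, 14}, which has 10 states.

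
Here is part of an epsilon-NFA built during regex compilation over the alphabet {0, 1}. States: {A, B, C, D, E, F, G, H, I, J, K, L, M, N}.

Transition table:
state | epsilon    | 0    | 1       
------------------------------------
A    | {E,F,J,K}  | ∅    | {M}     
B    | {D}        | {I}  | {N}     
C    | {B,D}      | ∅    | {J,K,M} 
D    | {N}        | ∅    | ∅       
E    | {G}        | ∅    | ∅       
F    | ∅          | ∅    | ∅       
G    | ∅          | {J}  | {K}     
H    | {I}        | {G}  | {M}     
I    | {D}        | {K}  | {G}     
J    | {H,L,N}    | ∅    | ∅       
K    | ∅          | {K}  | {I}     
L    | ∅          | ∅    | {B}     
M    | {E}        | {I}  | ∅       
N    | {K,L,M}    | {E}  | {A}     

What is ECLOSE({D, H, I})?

Start with {D, H, I}.
From D via epsilon: add N.
From N via epsilon: add K, L, M.
From M via epsilon: add E.
From E via epsilon: add G.
No new states can be added; the closed set is {D, E, G, H, I, K, L, M, N}.

{D, E, G, H, I, K, L, M, N}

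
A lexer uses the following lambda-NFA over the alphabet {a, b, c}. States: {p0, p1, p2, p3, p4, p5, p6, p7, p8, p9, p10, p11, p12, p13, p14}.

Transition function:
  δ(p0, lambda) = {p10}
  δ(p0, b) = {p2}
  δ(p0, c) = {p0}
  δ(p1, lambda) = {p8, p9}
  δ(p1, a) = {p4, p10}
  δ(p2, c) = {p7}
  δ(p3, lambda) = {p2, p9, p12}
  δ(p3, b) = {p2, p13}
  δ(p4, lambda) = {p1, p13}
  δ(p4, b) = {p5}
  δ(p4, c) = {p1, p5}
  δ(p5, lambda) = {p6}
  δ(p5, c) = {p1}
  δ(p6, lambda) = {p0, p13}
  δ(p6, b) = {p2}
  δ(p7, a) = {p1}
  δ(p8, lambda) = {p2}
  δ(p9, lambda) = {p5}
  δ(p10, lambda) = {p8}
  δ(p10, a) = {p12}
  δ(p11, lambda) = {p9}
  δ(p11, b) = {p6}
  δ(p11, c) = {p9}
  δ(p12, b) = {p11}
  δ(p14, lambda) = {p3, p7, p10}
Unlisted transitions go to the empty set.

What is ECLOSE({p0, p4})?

{p0, p1, p2, p4, p5, p6, p8, p9, p10, p13}

Start with {p0, p4}.
From p0 via lambda: add p10.
From p4 via lambda: add p1, p13.
From p1 via lambda: add p8, p9.
From p8 via lambda: add p2.
From p9 via lambda: add p5.
From p5 via lambda: add p6.
No new states can be added; the closed set is {p0, p1, p2, p4, p5, p6, p8, p9, p10, p13}.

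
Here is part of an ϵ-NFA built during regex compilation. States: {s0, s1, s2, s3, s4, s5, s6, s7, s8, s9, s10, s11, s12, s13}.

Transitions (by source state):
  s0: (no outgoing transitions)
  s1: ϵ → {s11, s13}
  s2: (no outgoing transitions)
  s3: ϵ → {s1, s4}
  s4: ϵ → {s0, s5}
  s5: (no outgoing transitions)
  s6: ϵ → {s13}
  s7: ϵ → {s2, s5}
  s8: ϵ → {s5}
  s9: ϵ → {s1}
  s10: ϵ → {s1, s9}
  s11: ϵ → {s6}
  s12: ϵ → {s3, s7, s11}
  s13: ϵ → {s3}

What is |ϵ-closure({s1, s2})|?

9

Start with {s1, s2}.
From s1 via ϵ: add s11, s13.
From s11 via ϵ: add s6.
From s13 via ϵ: add s3.
From s3 via ϵ: add s4.
From s4 via ϵ: add s0, s5.
ϵ-closure = {s0, s1, s2, s3, s4, s5, s6, s11, s13}, which has 9 states.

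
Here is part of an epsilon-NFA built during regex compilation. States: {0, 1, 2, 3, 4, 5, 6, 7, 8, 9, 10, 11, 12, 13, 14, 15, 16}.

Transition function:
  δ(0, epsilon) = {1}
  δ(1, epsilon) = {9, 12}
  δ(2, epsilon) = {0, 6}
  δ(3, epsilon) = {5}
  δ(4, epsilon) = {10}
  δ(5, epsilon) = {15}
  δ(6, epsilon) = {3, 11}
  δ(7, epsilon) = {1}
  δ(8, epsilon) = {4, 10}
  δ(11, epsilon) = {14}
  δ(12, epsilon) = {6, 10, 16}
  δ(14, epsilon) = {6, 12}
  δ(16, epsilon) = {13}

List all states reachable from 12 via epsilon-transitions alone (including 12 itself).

{3, 5, 6, 10, 11, 12, 13, 14, 15, 16}

Start with {12}.
From 12 via epsilon: add 6, 10, 16.
From 6 via epsilon: add 3, 11.
From 16 via epsilon: add 13.
From 3 via epsilon: add 5.
From 11 via epsilon: add 14.
From 5 via epsilon: add 15.
No new states can be added; the closed set is {3, 5, 6, 10, 11, 12, 13, 14, 15, 16}.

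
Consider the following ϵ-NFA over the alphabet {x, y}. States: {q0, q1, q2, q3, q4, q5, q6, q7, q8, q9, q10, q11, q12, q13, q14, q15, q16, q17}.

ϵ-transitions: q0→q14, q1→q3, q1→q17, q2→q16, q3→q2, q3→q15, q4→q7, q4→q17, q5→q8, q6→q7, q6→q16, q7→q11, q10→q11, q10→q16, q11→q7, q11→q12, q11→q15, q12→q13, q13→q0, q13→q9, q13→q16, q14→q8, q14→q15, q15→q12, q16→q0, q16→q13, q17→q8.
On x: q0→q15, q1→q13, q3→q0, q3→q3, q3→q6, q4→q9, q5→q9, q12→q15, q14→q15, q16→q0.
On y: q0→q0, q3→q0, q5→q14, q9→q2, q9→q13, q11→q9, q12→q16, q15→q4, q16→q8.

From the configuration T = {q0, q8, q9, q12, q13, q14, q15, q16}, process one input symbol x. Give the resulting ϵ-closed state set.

q0 on x → {q15}.
q12 on x → {q15}.
q14 on x → {q15}.
q16 on x → {q0}.
No x-transition from q8, q9, q13, q15.
Union after reading x: {q0, q15}.
Now take the ϵ-closure:
From q0 via ϵ: add q14.
From q15 via ϵ: add q12.
From q12 via ϵ: add q13.
From q14 via ϵ: add q8.
From q13 via ϵ: add q9, q16.
No new states can be added; the closed set is {q0, q8, q9, q12, q13, q14, q15, q16}.

{q0, q8, q9, q12, q13, q14, q15, q16}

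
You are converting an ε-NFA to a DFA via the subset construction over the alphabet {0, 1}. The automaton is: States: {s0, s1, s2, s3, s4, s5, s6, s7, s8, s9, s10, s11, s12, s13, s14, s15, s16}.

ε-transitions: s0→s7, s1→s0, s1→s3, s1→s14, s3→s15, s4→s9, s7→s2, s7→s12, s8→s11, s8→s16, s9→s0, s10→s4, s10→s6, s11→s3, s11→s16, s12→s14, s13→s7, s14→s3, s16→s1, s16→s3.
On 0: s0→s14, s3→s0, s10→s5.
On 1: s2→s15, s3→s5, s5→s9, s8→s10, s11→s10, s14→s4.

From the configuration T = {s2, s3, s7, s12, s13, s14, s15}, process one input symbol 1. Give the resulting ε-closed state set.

s2 on 1 → {s15}.
s3 on 1 → {s5}.
s14 on 1 → {s4}.
No 1-transition from s7, s12, s13, s15.
Union after reading 1: {s4, s5, s15}.
Now take the ε-closure:
From s4 via ε: add s9.
From s9 via ε: add s0.
From s0 via ε: add s7.
From s7 via ε: add s2, s12.
From s12 via ε: add s14.
From s14 via ε: add s3.
No new states can be added; the closed set is {s0, s2, s3, s4, s5, s7, s9, s12, s14, s15}.

{s0, s2, s3, s4, s5, s7, s9, s12, s14, s15}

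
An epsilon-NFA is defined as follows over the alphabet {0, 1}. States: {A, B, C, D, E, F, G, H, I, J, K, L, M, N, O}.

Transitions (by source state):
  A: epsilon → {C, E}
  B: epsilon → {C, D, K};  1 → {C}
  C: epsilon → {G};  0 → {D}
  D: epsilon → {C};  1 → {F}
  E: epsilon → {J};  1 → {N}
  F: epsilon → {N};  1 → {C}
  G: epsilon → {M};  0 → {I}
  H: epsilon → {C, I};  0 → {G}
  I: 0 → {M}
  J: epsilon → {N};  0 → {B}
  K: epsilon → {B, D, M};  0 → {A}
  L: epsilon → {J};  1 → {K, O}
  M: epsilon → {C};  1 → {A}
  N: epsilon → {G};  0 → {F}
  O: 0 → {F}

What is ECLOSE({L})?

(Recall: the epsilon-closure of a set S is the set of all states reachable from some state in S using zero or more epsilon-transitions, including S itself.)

{C, G, J, L, M, N}

Start with {L}.
From L via epsilon: add J.
From J via epsilon: add N.
From N via epsilon: add G.
From G via epsilon: add M.
From M via epsilon: add C.
No new states can be added; the closed set is {C, G, J, L, M, N}.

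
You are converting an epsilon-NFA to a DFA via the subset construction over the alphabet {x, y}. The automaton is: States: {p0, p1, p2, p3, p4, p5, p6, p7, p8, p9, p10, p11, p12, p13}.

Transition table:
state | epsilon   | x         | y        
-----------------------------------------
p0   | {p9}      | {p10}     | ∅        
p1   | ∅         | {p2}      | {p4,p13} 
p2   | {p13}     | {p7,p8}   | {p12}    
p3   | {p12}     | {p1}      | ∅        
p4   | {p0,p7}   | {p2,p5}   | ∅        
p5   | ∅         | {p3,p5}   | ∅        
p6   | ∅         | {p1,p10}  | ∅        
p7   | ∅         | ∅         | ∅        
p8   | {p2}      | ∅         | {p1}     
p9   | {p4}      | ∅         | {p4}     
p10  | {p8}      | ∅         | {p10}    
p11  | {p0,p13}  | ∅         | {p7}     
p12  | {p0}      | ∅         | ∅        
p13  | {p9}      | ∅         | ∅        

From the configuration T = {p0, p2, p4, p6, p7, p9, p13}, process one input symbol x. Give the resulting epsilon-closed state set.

{p0, p1, p2, p4, p5, p7, p8, p9, p10, p13}

p0 on x → {p10}.
p2 on x → {p7, p8}.
p4 on x → {p2, p5}.
p6 on x → {p1, p10}.
No x-transition from p7, p9, p13.
Union after reading x: {p1, p2, p5, p7, p8, p10}.
Now take the epsilon-closure:
From p2 via epsilon: add p13.
From p13 via epsilon: add p9.
From p9 via epsilon: add p4.
From p4 via epsilon: add p0.
No new states can be added; the closed set is {p0, p1, p2, p4, p5, p7, p8, p9, p10, p13}.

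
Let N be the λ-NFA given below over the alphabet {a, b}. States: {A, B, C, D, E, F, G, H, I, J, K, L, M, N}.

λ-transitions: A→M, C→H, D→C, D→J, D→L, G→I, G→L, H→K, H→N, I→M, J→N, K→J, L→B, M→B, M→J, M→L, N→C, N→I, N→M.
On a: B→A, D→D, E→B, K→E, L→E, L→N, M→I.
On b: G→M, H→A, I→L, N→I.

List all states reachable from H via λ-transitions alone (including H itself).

Start with {H}.
From H via λ: add K, N.
From K via λ: add J.
From N via λ: add C, I, M.
From M via λ: add B, L.
No new states can be added; the closed set is {B, C, H, I, J, K, L, M, N}.

{B, C, H, I, J, K, L, M, N}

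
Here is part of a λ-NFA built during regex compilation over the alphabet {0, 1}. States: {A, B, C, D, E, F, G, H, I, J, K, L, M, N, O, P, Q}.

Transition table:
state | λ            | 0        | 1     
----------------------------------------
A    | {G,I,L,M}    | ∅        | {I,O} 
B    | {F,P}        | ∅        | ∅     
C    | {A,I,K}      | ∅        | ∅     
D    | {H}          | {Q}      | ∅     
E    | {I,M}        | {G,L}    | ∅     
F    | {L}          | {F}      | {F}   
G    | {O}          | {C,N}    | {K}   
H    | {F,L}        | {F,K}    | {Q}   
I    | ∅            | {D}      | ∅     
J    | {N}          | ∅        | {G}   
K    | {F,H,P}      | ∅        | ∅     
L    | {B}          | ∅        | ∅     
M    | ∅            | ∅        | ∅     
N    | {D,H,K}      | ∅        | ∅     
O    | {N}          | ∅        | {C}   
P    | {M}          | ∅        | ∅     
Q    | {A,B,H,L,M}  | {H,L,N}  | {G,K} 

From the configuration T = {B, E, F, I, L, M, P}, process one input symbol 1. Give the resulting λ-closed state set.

{B, F, L, M, P}

F on 1 → {F}.
No 1-transition from B, E, I, L, M, P.
Union after reading 1: {F}.
Now take the λ-closure:
From F via λ: add L.
From L via λ: add B.
From B via λ: add P.
From P via λ: add M.
No new states can be added; the closed set is {B, F, L, M, P}.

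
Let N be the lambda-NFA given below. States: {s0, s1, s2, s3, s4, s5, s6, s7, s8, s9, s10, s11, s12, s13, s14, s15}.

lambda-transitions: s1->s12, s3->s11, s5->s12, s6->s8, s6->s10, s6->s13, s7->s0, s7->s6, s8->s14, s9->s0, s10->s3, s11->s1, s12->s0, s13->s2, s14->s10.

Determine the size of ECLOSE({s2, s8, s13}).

10

Start with {s2, s8, s13}.
From s8 via lambda: add s14.
From s14 via lambda: add s10.
From s10 via lambda: add s3.
From s3 via lambda: add s11.
From s11 via lambda: add s1.
From s1 via lambda: add s12.
From s12 via lambda: add s0.
lambda-closure = {s0, s1, s2, s3, s8, s10, s11, s12, s13, s14}, which has 10 states.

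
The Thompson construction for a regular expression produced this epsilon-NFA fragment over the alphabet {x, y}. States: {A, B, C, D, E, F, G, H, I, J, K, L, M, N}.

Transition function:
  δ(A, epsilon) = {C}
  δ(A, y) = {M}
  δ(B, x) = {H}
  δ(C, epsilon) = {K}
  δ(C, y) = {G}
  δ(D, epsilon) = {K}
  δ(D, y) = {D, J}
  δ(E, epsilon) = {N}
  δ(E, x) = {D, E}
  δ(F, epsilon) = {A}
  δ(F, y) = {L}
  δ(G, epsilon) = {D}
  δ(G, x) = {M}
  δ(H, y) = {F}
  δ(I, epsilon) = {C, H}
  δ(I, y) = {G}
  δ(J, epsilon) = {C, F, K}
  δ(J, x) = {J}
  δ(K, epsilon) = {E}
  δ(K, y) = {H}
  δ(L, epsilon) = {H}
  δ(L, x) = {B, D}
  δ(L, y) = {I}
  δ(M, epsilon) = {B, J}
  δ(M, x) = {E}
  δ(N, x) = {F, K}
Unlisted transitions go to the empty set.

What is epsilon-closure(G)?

{D, E, G, K, N}

Start with {G}.
From G via epsilon: add D.
From D via epsilon: add K.
From K via epsilon: add E.
From E via epsilon: add N.
No new states can be added; the closed set is {D, E, G, K, N}.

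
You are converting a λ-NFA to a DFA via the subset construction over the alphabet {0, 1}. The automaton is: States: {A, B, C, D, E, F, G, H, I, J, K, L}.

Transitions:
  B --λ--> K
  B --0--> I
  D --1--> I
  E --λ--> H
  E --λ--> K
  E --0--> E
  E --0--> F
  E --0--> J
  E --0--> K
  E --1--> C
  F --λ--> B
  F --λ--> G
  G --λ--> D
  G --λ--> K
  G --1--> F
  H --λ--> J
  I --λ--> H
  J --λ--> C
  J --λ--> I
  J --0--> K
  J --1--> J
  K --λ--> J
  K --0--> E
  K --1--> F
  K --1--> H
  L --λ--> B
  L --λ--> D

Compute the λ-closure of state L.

{B, C, D, H, I, J, K, L}

Start with {L}.
From L via λ: add B, D.
From B via λ: add K.
From K via λ: add J.
From J via λ: add C, I.
From I via λ: add H.
No new states can be added; the closed set is {B, C, D, H, I, J, K, L}.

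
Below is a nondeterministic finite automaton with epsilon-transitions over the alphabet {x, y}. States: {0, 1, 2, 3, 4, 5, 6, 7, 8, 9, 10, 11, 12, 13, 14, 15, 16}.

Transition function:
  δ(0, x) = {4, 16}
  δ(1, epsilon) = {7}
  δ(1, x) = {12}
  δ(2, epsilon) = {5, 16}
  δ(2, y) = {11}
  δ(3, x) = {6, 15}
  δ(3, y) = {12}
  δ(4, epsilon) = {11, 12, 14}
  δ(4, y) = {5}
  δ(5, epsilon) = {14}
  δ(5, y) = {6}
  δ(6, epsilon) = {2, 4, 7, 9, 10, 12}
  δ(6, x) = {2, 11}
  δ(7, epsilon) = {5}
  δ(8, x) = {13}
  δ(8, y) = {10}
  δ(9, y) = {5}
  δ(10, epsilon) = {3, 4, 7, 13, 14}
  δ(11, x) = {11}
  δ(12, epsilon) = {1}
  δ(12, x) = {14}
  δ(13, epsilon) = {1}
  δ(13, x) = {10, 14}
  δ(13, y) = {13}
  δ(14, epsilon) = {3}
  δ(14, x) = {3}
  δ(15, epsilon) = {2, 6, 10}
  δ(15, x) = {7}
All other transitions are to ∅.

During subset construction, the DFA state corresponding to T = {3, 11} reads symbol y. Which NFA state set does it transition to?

{1, 3, 5, 7, 12, 14}

3 on y → {12}.
No y-transition from 11.
Union after reading y: {12}.
Now take the epsilon-closure:
From 12 via epsilon: add 1.
From 1 via epsilon: add 7.
From 7 via epsilon: add 5.
From 5 via epsilon: add 14.
From 14 via epsilon: add 3.
No new states can be added; the closed set is {1, 3, 5, 7, 12, 14}.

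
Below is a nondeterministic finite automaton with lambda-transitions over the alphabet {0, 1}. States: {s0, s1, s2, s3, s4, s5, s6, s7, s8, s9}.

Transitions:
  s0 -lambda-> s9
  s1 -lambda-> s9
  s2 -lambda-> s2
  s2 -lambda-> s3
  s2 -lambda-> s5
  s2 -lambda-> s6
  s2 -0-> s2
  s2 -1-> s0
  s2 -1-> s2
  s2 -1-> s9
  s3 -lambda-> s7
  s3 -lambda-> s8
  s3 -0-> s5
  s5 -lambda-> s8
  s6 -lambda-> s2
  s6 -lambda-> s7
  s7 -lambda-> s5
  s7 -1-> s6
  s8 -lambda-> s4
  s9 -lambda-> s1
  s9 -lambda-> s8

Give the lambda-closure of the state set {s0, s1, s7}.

{s0, s1, s4, s5, s7, s8, s9}

Start with {s0, s1, s7}.
From s0 via lambda: add s9.
From s7 via lambda: add s5.
From s5 via lambda: add s8.
From s8 via lambda: add s4.
No new states can be added; the closed set is {s0, s1, s4, s5, s7, s8, s9}.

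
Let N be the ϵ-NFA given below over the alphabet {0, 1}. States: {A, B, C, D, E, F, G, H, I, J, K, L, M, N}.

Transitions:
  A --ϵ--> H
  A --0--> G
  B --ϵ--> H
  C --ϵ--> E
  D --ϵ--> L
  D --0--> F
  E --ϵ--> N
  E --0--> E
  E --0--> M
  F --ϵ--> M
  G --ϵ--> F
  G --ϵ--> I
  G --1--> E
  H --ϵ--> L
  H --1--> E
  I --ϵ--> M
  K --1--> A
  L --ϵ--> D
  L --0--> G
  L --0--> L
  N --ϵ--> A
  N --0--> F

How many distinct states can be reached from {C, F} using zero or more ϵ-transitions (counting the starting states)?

9

Start with {C, F}.
From C via ϵ: add E.
From F via ϵ: add M.
From E via ϵ: add N.
From N via ϵ: add A.
From A via ϵ: add H.
From H via ϵ: add L.
From L via ϵ: add D.
ϵ-closure = {A, C, D, E, F, H, L, M, N}, which has 9 states.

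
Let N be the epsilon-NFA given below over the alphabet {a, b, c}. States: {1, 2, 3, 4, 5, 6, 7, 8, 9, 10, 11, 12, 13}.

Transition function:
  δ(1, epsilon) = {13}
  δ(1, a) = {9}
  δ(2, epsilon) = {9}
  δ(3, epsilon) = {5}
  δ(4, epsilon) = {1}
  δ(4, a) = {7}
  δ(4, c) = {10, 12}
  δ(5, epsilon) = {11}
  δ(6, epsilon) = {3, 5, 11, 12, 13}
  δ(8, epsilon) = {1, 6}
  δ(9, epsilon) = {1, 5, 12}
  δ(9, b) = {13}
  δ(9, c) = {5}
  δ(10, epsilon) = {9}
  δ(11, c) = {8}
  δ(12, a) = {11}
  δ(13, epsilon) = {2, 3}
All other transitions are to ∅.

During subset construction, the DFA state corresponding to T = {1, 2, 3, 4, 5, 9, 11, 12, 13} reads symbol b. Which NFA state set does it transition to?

{1, 2, 3, 5, 9, 11, 12, 13}

9 on b → {13}.
No b-transition from 1, 2, 3, 4, 5, 11, 12, 13.
Union after reading b: {13}.
Now take the epsilon-closure:
From 13 via epsilon: add 2, 3.
From 2 via epsilon: add 9.
From 3 via epsilon: add 5.
From 5 via epsilon: add 11.
From 9 via epsilon: add 1, 12.
No new states can be added; the closed set is {1, 2, 3, 5, 9, 11, 12, 13}.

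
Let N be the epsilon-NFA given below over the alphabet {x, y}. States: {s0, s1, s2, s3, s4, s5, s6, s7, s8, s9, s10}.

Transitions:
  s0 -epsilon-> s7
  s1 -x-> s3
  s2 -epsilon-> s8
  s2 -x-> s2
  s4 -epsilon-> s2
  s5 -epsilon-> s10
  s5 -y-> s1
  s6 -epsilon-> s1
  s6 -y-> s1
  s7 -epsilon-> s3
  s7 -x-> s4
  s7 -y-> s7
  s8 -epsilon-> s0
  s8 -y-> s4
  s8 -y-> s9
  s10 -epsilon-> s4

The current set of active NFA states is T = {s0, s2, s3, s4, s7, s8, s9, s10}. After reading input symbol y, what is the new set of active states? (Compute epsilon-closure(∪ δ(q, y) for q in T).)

s7 on y → {s7}.
s8 on y → {s4, s9}.
No y-transition from s0, s2, s3, s4, s9, s10.
Union after reading y: {s4, s7, s9}.
Now take the epsilon-closure:
From s4 via epsilon: add s2.
From s7 via epsilon: add s3.
From s2 via epsilon: add s8.
From s8 via epsilon: add s0.
No new states can be added; the closed set is {s0, s2, s3, s4, s7, s8, s9}.

{s0, s2, s3, s4, s7, s8, s9}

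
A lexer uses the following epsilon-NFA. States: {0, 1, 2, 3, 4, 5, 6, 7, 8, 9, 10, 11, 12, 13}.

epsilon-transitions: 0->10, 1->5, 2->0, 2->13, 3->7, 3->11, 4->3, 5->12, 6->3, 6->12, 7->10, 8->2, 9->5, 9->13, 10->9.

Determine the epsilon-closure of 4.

Start with {4}.
From 4 via epsilon: add 3.
From 3 via epsilon: add 7, 11.
From 7 via epsilon: add 10.
From 10 via epsilon: add 9.
From 9 via epsilon: add 5, 13.
From 5 via epsilon: add 12.
No new states can be added; the closed set is {3, 4, 5, 7, 9, 10, 11, 12, 13}.

{3, 4, 5, 7, 9, 10, 11, 12, 13}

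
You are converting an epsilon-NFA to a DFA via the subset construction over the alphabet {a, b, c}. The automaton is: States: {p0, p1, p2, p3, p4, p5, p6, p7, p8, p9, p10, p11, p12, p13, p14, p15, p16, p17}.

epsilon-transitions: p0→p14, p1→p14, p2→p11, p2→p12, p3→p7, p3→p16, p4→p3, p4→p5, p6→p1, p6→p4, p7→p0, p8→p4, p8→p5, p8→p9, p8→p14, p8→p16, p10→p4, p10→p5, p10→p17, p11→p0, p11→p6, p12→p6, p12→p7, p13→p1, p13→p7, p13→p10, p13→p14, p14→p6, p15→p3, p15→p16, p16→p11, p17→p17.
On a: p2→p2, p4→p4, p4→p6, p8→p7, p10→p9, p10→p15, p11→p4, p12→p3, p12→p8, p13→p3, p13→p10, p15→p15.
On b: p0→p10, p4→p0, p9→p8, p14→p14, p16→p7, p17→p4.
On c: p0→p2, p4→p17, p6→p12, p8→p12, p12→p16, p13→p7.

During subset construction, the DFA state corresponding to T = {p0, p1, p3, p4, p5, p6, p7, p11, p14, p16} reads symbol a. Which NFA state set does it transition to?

{p0, p1, p3, p4, p5, p6, p7, p11, p14, p16}

p4 on a → {p4, p6}.
p11 on a → {p4}.
No a-transition from p0, p1, p3, p5, p6, p7, p14, p16.
Union after reading a: {p4, p6}.
Now take the epsilon-closure:
From p4 via epsilon: add p3, p5.
From p6 via epsilon: add p1.
From p1 via epsilon: add p14.
From p3 via epsilon: add p7, p16.
From p7 via epsilon: add p0.
From p16 via epsilon: add p11.
No new states can be added; the closed set is {p0, p1, p3, p4, p5, p6, p7, p11, p14, p16}.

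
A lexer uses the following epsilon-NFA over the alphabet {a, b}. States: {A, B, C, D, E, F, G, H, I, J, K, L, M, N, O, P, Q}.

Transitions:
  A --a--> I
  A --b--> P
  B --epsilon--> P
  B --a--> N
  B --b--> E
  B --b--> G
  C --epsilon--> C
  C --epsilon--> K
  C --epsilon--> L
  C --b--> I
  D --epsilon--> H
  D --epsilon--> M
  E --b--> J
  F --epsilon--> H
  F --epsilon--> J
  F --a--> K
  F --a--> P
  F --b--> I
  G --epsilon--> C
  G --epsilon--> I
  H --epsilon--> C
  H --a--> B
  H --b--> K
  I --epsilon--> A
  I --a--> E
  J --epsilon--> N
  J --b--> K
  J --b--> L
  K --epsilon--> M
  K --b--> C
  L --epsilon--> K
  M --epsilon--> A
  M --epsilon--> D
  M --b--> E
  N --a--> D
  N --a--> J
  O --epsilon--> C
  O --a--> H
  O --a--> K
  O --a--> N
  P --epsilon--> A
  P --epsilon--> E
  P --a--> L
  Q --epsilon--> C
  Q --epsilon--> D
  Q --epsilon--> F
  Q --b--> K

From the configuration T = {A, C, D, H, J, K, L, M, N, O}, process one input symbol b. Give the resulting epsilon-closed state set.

A on b → {P}.
C on b → {I}.
H on b → {K}.
J on b → {K, L}.
K on b → {C}.
M on b → {E}.
No b-transition from D, L, N, O.
Union after reading b: {C, E, I, K, L, P}.
Now take the epsilon-closure:
From I via epsilon: add A.
From K via epsilon: add M.
From M via epsilon: add D.
From D via epsilon: add H.
No new states can be added; the closed set is {A, C, D, E, H, I, K, L, M, P}.

{A, C, D, E, H, I, K, L, M, P}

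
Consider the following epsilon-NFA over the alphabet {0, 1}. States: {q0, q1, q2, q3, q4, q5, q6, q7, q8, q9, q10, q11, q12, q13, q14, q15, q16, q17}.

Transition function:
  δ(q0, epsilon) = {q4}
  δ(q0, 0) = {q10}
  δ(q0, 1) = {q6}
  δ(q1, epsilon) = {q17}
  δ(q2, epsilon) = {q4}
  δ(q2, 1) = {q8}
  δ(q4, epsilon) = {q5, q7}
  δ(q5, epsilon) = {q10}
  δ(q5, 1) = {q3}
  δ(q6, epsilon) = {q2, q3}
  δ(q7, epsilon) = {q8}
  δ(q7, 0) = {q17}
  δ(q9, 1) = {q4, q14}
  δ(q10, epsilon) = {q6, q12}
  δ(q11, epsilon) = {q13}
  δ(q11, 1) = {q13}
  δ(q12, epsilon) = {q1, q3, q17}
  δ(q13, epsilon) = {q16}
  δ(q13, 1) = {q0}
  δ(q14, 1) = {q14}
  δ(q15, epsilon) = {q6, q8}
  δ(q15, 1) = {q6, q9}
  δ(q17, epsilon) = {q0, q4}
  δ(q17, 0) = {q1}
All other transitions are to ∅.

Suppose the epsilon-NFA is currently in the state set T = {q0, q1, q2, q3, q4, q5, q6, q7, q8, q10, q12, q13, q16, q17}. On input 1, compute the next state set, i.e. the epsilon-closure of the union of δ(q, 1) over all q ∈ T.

q0 on 1 → {q6}.
q2 on 1 → {q8}.
q5 on 1 → {q3}.
q13 on 1 → {q0}.
No 1-transition from q1, q3, q4, q6, q7, q8, q10, q12, q16, q17.
Union after reading 1: {q0, q3, q6, q8}.
Now take the epsilon-closure:
From q0 via epsilon: add q4.
From q6 via epsilon: add q2.
From q4 via epsilon: add q5, q7.
From q5 via epsilon: add q10.
From q10 via epsilon: add q12.
From q12 via epsilon: add q1, q17.
No new states can be added; the closed set is {q0, q1, q2, q3, q4, q5, q6, q7, q8, q10, q12, q17}.

{q0, q1, q2, q3, q4, q5, q6, q7, q8, q10, q12, q17}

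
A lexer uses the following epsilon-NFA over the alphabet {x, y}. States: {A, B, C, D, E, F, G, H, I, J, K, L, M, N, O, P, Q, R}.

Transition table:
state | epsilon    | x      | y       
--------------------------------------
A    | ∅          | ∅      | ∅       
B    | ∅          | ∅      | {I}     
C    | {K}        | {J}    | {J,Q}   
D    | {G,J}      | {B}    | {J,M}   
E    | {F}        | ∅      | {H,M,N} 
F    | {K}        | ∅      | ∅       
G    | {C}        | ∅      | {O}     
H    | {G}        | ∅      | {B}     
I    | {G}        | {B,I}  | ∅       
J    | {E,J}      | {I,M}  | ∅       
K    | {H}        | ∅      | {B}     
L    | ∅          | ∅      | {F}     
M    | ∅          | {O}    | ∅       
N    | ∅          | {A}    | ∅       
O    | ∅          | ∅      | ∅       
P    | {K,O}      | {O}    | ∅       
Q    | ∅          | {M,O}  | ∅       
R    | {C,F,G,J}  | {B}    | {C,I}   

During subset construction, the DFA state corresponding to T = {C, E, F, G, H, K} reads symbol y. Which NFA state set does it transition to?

C on y → {J, Q}.
E on y → {H, M, N}.
G on y → {O}.
H on y → {B}.
K on y → {B}.
No y-transition from F.
Union after reading y: {B, H, J, M, N, O, Q}.
Now take the epsilon-closure:
From H via epsilon: add G.
From J via epsilon: add E.
From E via epsilon: add F.
From G via epsilon: add C.
From C via epsilon: add K.
No new states can be added; the closed set is {B, C, E, F, G, H, J, K, M, N, O, Q}.

{B, C, E, F, G, H, J, K, M, N, O, Q}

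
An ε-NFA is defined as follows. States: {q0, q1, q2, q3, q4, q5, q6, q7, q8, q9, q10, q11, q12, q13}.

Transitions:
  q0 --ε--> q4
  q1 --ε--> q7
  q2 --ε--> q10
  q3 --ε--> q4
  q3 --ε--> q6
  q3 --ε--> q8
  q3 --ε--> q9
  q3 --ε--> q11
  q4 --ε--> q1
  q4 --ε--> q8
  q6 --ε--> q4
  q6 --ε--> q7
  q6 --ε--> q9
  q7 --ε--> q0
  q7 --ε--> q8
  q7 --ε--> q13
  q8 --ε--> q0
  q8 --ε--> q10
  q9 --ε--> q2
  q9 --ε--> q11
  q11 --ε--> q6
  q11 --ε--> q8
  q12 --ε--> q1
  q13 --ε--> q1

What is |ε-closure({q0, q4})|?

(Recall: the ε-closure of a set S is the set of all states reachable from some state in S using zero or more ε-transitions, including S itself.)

7

Start with {q0, q4}.
From q4 via ε: add q1, q8.
From q1 via ε: add q7.
From q8 via ε: add q10.
From q7 via ε: add q13.
ε-closure = {q0, q1, q4, q7, q8, q10, q13}, which has 7 states.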